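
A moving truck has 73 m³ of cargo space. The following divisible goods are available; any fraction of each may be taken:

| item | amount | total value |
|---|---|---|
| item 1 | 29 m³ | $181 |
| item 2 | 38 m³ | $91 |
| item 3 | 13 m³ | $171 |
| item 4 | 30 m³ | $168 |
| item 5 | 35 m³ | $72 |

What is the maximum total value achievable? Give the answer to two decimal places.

Take in order of value per unit:
- item 3 (171/13 per unit): all 13 → value 171, running total 171.00
- item 1 (181/29 per unit): all 29 → value 181, running total 352.00
- item 4 (168/30 per unit): all 30 → value 168, running total 520.00
- item 2 (91/38 per unit): 1 of 38 → value 1×91/38 = 2.3947, running total 522.39
Total 522.39.

522.39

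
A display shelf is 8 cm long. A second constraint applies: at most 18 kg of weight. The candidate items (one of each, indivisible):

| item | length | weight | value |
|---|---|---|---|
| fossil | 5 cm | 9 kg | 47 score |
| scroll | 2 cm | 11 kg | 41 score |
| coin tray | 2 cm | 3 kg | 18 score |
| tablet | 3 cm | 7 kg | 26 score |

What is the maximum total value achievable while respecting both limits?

Feasible sets respecting both limits:
- fossil+tablet: length 8, weight 16, value 73
- scroll+tablet: length 5, weight 18, value 67
- fossil+coin tray: length 7, weight 12, value 65
Best: 73 score.

73 score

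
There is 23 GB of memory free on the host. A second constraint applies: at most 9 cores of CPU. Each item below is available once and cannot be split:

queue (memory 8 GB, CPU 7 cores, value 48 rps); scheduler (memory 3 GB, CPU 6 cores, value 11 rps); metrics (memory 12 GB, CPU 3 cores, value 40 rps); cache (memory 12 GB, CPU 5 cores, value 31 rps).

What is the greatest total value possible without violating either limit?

Feasible sets respecting both limits:
- scheduler+metrics: memory 15, CPU 9, value 51
- queue: memory 8, CPU 7, value 48
- metrics: memory 12, CPU 3, value 40
- cache: memory 12, CPU 5, value 31
Best: 51 rps.

51 rps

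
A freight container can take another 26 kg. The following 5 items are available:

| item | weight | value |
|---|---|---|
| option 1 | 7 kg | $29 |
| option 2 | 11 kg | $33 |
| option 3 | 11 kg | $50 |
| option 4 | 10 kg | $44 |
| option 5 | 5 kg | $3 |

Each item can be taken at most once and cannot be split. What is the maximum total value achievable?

$97

Check high-value combinations within 26 kg:
- option 3+option 4+option 5: weight 11+10+5=26, value 50+44+3=97
- option 3+option 4: weight 11+10=21, value 50+44=94
- option 2+option 3: weight 11+11=22, value 33+50=83
- option 1+option 3+option 5: weight 7+11+5=23, value 29+50+3=82
- option 2+option 4+option 5: weight 11+10+5=26, value 33+44+3=80
Best: $97.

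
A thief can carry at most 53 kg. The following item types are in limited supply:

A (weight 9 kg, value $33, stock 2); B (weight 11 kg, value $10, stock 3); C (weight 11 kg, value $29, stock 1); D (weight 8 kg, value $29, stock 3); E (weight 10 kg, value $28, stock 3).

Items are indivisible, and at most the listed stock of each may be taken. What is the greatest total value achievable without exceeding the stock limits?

Best selections within weight 53 and stock limits:
- 2×A + 1×C + 3×D: weight 53, value 182
- 2×A + 3×D + 1×E: weight 52, value 181
- 1×A + 3×D + 2×E: weight 53, value 176
- 2×A + 1×B + 3×D: weight 53, value 163
Best: $182.

$182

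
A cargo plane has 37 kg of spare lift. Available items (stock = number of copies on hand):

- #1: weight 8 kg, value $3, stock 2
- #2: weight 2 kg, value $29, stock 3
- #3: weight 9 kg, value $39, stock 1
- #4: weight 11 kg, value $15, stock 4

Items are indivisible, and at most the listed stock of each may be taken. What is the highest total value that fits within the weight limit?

$156

Best selections within weight 37 and stock limits:
- 3×#2 + 1×#3 + 2×#4: weight 37, value 156
- 1×#1 + 3×#2 + 1×#3 + 1×#4: weight 34, value 144
- 3×#2 + 1×#3 + 1×#4: weight 26, value 141
Best: $156.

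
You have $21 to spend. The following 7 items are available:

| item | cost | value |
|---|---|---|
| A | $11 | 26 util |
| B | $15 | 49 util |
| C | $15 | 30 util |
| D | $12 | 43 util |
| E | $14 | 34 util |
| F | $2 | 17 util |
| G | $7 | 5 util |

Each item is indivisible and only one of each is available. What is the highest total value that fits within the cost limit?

66 util

This is a 0/1 knapsack; check combinations near the capacity.
- B+F: cost 15+2=17, value 49+17=66
- D+F+G: cost 12+2+7=21, value 43+17+5=65
- D+F: cost 12+2=14, value 43+17=60
- E+F: cost 14+2=16, value 34+17=51
Best: 66 util.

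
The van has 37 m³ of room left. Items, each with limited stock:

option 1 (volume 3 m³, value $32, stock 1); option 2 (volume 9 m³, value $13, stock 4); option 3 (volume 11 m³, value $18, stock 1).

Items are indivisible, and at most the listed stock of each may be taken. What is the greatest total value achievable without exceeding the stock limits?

Top feasible selections:
- 1×option 1 + 2×option 2 + 1×option 3: volume 32, value 76
- 1×option 1 + 3×option 2: volume 30, value 71
- 1×option 1 + 1×option 2 + 1×option 3: volume 23, value 63
Best: $76.

$76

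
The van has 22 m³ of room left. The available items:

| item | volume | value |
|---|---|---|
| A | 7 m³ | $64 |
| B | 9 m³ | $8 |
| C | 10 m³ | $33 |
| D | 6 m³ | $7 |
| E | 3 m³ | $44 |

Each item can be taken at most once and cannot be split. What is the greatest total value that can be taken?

This is a 0/1 knapsack; check combinations near the capacity.
- A+C+E: volume 7+10+3=20, value 64+33+44=141
- A+B+E: volume 7+9+3=19, value 64+8+44=116
- A+D+E: volume 7+6+3=16, value 64+7+44=115
- A+E: volume 7+3=10, value 64+44=108
- A+C: volume 7+10=17, value 64+33=97
Best: $141.

$141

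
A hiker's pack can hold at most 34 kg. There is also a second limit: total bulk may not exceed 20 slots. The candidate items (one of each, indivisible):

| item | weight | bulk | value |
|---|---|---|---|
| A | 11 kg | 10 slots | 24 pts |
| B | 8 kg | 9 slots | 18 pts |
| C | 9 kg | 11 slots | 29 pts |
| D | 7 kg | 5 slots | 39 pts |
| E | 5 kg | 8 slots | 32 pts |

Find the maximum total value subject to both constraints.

71 pts

Feasible sets respecting both limits:
- D+E: weight 12, bulk 13, value 71
- C+D: weight 16, bulk 16, value 68
- A+D: weight 18, bulk 15, value 63
Best: 71 pts.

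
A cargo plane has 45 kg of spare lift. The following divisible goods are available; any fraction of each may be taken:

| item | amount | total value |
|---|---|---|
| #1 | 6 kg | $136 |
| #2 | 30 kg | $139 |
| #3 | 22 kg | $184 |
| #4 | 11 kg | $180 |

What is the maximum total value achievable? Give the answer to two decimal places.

527.80

Take in order of value per unit:
- #1 (136/6 per unit): all 6 → value 136, running total 136.00
- #4 (180/11 per unit): all 11 → value 180, running total 316.00
- #3 (184/22 per unit): all 22 → value 184, running total 500.00
- #2 (139/30 per unit): 6 of 30 → value 6×139/30 = 27.8000, running total 527.80
Total 527.80.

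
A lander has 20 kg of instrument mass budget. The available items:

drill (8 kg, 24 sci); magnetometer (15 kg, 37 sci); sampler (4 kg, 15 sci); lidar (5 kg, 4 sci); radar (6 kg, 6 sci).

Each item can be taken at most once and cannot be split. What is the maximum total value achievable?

This is a 0/1 knapsack; check combinations near the capacity.
- magnetometer+sampler: mass 15+4=19, value 37+15=52
- drill+sampler+radar: mass 8+4+6=18, value 24+15+6=45
- drill+sampler+lidar: mass 8+4+5=17, value 24+15+4=43
- magnetometer+lidar: mass 15+5=20, value 37+4=41
- drill+sampler: mass 8+4=12, value 24+15=39
Best: 52 sci.

52 sci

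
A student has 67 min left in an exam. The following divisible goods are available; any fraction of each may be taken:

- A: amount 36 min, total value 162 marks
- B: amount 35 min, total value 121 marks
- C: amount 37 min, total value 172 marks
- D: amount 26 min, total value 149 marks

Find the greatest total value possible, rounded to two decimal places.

Take in order of value per unit:
- D (149/26 per unit): all 26 → value 149, running total 149.00
- C (172/37 per unit): all 37 → value 172, running total 321.00
- A (162/36 per unit): 4 of 36 → value 4×162/36 = 18.0000, running total 339.00
Total 339.00.

339.00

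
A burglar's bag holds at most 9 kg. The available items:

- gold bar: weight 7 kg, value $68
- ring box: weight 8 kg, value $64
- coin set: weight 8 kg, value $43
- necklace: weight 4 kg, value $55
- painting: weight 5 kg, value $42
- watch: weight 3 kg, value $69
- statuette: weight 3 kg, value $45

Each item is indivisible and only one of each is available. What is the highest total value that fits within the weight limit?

This is a 0/1 knapsack; check combinations near the capacity.
- necklace+watch: weight 4+3=7, value 55+69=124
- watch+statuette: weight 3+3=6, value 69+45=114
- painting+watch: weight 5+3=8, value 42+69=111
Best: $124.

$124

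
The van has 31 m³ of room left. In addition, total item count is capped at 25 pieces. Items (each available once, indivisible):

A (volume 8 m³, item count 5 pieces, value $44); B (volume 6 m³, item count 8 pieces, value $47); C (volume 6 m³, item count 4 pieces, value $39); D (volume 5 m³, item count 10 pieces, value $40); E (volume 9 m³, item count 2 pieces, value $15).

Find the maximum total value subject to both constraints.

$146

Feasible sets respecting both limits:
- A+B+D+E: volume 28, item count 25, value 146
- A+B+C+E: volume 29, item count 19, value 145
- B+C+D+E: volume 26, item count 24, value 141
- A+C+D+E: volume 28, item count 21, value 138
Best: $146.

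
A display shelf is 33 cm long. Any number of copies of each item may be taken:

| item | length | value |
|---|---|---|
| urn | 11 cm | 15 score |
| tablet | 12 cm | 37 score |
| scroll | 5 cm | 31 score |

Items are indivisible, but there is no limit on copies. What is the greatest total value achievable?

186 score

Best value-per-unit is scroll at 31/5, and filling with it alone uses length 6×5=30. No mix of the others beats 6×31 = 186.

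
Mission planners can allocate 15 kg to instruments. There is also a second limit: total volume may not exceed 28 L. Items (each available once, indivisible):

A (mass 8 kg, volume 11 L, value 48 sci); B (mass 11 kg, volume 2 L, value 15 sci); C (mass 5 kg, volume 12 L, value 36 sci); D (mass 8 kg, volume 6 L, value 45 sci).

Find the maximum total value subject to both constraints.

Feasible sets respecting both limits:
- A+C: mass 13, volume 23, value 84
- C+D: mass 13, volume 18, value 81
- A: mass 8, volume 11, value 48
- D: mass 8, volume 6, value 45
Best: 84 sci.

84 sci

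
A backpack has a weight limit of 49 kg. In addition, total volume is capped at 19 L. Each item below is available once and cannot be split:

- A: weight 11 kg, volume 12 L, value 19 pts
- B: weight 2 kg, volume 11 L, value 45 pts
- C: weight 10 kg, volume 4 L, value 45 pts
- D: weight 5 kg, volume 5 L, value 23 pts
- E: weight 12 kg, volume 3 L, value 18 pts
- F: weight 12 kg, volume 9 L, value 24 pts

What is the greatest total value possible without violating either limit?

Feasible sets respecting both limits:
- B+C+E: weight 24, volume 18, value 108
- C+D+F: weight 27, volume 18, value 92
- B+C: weight 12, volume 15, value 90
Best: 108 pts.

108 pts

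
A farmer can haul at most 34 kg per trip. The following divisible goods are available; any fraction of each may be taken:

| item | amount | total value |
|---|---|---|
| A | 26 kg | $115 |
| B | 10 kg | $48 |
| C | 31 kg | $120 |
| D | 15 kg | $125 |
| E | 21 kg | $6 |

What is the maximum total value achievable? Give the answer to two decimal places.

212.81

Take in order of value per unit:
- D (125/15 per unit): all 15 → value 125, running total 125.00
- B (48/10 per unit): all 10 → value 48, running total 173.00
- A (115/26 per unit): 9 of 26 → value 9×115/26 = 39.8077, running total 212.81
Total 212.81.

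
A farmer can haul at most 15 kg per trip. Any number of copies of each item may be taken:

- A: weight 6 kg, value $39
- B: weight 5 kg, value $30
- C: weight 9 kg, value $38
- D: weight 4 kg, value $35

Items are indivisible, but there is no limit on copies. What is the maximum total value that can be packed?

Best value-per-unit is D at 35/4; filling with it alone gives 3×35 = 105.
Optimal mix: 1×A + 2×D → weight 14, value 109.

$109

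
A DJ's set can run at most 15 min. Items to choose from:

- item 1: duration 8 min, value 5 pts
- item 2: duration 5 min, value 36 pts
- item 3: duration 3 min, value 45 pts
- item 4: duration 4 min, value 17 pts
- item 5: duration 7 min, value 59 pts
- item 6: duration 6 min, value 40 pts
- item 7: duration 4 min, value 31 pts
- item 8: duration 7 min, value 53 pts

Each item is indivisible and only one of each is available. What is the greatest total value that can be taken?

140 pts

Check high-value combinations within 15 min:
- item 2+item 3+item 5: duration 5+3+7=15, value 36+45+59=140
- item 3+item 5+item 7: duration 3+7+4=14, value 45+59+31=135
- item 2+item 3+item 8: duration 5+3+7=15, value 36+45+53=134
- item 3+item 7+item 8: duration 3+4+7=14, value 45+31+53=129
Best: 140 pts.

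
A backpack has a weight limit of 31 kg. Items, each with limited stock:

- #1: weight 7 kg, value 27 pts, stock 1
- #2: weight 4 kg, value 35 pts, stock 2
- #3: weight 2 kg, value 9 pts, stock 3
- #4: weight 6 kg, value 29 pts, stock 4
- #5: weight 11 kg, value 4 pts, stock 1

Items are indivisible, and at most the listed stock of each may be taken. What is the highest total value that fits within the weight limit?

175 pts

Best selections within weight 31 and stock limits:
- 2×#2 + 2×#3 + 3×#4: weight 30, value 175
- 1×#1 + 2×#2 + 2×#3 + 2×#4: weight 31, value 173
- 2×#2 + 1×#3 + 3×#4: weight 28, value 166
Best: 175 pts.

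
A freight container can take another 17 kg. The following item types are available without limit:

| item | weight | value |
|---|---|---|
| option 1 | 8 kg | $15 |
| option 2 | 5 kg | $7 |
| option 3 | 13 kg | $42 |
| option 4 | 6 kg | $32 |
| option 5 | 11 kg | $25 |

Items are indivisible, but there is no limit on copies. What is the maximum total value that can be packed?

$71

Best value-per-unit is option 4 at 32/6; filling with it alone gives 2×32 = 64.
Optimal mix: 1×option 2 + 2×option 4 → weight 17, value 71.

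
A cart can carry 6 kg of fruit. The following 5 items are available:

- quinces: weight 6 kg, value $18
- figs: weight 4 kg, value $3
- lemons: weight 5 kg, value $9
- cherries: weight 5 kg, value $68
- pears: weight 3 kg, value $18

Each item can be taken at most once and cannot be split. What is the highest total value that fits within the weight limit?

This is a 0/1 knapsack; check combinations near the capacity.
- cherries: weight 5, value 68
- pears: weight 3, value 18
- quinces: weight 6, value 18
Best: $68.

$68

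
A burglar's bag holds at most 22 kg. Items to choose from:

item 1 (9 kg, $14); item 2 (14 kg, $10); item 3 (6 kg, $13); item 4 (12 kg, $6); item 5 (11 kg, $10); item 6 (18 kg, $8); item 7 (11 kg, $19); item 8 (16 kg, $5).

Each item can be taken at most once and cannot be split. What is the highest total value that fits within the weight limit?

$33

This is a 0/1 knapsack; check combinations near the capacity.
- item 1+item 7: weight 9+11=20, value 14+19=33
- item 3+item 7: weight 6+11=17, value 13+19=32
- item 5+item 7: weight 11+11=22, value 10+19=29
- item 1+item 3: weight 9+6=15, value 14+13=27
- item 1+item 5: weight 9+11=20, value 14+10=24
Best: $33.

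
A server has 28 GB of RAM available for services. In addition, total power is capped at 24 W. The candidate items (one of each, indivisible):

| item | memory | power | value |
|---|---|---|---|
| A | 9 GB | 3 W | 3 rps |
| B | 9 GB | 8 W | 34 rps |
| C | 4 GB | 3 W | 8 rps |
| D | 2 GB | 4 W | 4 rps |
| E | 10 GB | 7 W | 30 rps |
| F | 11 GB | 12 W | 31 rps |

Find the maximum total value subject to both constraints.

76 rps

Feasible sets respecting both limits:
- B+C+D+E: memory 25, power 22, value 76
- B+C+F: memory 24, power 23, value 73
- B+C+E: memory 23, power 18, value 72
Best: 76 rps.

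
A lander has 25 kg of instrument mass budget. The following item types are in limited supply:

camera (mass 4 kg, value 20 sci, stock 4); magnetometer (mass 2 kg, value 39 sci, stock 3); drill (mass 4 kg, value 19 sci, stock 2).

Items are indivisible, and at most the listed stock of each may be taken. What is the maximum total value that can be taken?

Top feasible selections:
- 4×camera + 3×magnetometer: mass 22, value 197
- 3×camera + 3×magnetometer + 1×drill: mass 22, value 196
Best: 197 sci.

197 sci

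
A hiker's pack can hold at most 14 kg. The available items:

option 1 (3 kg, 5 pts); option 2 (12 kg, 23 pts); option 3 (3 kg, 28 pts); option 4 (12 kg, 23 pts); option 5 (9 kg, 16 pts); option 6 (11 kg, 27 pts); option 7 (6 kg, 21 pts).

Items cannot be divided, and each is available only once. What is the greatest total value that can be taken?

55 pts

Check high-value combinations within 14 kg:
- option 3+option 6: weight 3+11=14, value 28+27=55
- option 1+option 3+option 7: weight 3+3+6=12, value 5+28+21=54
- option 3+option 7: weight 3+6=9, value 28+21=49
- option 3+option 5: weight 3+9=12, value 28+16=44
Best: 55 pts.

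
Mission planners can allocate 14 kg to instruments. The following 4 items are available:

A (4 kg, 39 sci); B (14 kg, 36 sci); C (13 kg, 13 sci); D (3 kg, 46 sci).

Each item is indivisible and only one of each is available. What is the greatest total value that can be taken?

85 sci

This is a 0/1 knapsack; check combinations near the capacity.
- A+D: mass 4+3=7, value 39+46=85
- D: mass 3, value 46
- A: mass 4, value 39
- B: mass 14, value 36
- C: mass 13, value 13
Best: 85 sci.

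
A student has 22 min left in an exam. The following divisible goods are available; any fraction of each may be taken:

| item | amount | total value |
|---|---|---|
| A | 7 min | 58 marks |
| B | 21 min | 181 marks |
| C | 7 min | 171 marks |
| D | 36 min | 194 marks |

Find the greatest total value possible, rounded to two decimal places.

300.29

Take in order of value per unit:
- C (171/7 per unit): all 7 → value 171, running total 171.00
- B (181/21 per unit): 15 of 21 → value 15×181/21 = 129.2857, running total 300.29
Total 300.29.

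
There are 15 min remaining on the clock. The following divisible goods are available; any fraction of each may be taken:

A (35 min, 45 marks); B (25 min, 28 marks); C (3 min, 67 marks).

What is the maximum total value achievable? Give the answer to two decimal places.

82.43

Take in order of value per unit:
- C (67/3 per unit): all 3 → value 67, running total 67.00
- A (45/35 per unit): 12 of 35 → value 12×45/35 = 15.4286, running total 82.43
Total 82.43.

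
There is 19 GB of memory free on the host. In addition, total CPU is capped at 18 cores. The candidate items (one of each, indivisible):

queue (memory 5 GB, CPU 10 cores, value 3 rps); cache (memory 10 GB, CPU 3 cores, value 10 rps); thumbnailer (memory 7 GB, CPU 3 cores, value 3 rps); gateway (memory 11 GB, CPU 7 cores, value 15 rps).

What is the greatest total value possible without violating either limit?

18 rps

Feasible sets respecting both limits:
- queue+gateway: memory 16, CPU 17, value 18
- thumbnailer+gateway: memory 18, CPU 10, value 18
- gateway: memory 11, CPU 7, value 15
- queue+cache: memory 15, CPU 13, value 13
Best: 18 rps.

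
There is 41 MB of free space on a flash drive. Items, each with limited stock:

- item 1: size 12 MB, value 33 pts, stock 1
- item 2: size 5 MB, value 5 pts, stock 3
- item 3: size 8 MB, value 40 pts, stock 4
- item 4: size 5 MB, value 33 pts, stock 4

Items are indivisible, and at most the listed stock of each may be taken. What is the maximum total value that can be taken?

Top feasible selections:
- 3×item 3 + 3×item 4: size 39, value 219
- 1×item 2 + 2×item 3 + 4×item 4: size 41, value 217
- 2×item 3 + 4×item 4: size 36, value 212
- 1×item 1 + 1×item 3 + 4×item 4: size 40, value 205
Best: 219 pts.

219 pts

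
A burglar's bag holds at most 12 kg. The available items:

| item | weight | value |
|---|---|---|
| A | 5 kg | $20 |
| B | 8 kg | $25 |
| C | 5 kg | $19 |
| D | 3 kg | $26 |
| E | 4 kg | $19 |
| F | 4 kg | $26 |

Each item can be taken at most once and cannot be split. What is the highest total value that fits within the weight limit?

$72

Check high-value combinations within 12 kg:
- A+D+F: weight 5+3+4=12, value 20+26+26=72
- D+E+F: weight 3+4+4=11, value 26+19+26=71
- C+D+F: weight 5+3+4=12, value 19+26+26=71
- A+D+E: weight 5+3+4=12, value 20+26+19=65
- C+D+E: weight 5+3+4=12, value 19+26+19=64
Best: $72.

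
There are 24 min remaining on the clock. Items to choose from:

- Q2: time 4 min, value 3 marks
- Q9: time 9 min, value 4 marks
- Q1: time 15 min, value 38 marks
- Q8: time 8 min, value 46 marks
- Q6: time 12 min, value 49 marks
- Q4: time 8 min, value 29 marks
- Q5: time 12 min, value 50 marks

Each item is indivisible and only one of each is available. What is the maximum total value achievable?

Check high-value combinations within 24 min:
- Q2+Q8+Q5: time 4+8+12=24, value 3+46+50=99
- Q6+Q5: time 12+12=24, value 49+50=99
- Q2+Q8+Q6: time 4+8+12=24, value 3+46+49=98
Best: 99 marks.

99 marks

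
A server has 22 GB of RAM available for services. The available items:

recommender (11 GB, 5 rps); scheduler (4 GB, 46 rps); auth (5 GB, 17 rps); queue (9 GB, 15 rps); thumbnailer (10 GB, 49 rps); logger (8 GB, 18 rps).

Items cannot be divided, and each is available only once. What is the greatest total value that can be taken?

This is a 0/1 knapsack; check combinations near the capacity.
- scheduler+thumbnailer+logger: memory 4+10+8=22, value 46+49+18=113
- scheduler+auth+thumbnailer: memory 4+5+10=19, value 46+17+49=112
- scheduler+thumbnailer: memory 4+10=14, value 46+49=95
- scheduler+auth+logger: memory 4+5+8=17, value 46+17+18=81
- scheduler+queue+logger: memory 4+9+8=21, value 46+15+18=79
Best: 113 rps.

113 rps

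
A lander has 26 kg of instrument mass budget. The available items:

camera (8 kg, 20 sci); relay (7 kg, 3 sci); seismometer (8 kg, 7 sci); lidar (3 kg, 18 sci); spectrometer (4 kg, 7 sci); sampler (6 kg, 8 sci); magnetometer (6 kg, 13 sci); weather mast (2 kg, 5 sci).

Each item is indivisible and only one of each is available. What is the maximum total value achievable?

Check high-value combinations within 26 kg:
- camera+lidar+sampler+magnetometer+weather mast: mass 8+3+6+6+2=25, value 20+18+8+13+5=64
- camera+lidar+spectrometer+magnetometer+weather mast: mass 8+3+4+6+2=23, value 20+18+7+13+5=63
- camera+lidar+sampler+magnetometer: mass 8+3+6+6=23, value 20+18+8+13=59
- camera+relay+lidar+magnetometer+weather mast: mass 8+7+3+6+2=26, value 20+3+18+13+5=59
- camera+lidar+spectrometer+magnetometer: mass 8+3+4+6=21, value 20+18+7+13=58
Best: 64 sci.

64 sci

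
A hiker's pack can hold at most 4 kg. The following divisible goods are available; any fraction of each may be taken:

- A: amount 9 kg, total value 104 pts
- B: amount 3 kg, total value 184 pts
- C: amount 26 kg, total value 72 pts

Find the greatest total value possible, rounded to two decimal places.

195.56

Take in order of value per unit:
- B (184/3 per unit): all 3 → value 184, running total 184.00
- A (104/9 per unit): 1 of 9 → value 1×104/9 = 11.5556, running total 195.56
Total 195.56.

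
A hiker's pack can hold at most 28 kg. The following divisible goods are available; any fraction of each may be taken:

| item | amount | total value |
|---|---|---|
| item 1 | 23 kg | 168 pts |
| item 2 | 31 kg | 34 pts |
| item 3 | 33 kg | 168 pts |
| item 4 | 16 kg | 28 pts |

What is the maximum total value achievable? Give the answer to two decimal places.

193.45

Take in order of value per unit:
- item 1 (168/23 per unit): all 23 → value 168, running total 168.00
- item 3 (168/33 per unit): 5 of 33 → value 5×168/33 = 25.4545, running total 193.45
Total 193.45.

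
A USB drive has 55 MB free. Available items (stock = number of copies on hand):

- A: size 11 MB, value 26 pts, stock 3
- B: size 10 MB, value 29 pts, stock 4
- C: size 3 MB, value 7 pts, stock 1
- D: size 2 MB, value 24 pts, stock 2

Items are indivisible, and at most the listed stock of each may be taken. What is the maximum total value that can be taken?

Top feasible selections:
- 1×A + 4×B + 2×D: size 55, value 190
- 4×B + 1×C + 2×D: size 47, value 171
- 1×A + 3×B + 1×C + 2×D: size 48, value 168
- 1×A + 4×B + 1×D: size 53, value 166
Best: 190 pts.

190 pts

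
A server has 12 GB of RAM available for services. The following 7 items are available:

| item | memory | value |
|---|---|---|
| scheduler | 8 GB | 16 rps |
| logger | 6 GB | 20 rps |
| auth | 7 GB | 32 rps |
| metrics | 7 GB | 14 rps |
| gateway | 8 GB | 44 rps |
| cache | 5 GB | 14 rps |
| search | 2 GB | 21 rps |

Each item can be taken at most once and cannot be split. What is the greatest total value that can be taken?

This is a 0/1 knapsack; check combinations near the capacity.
- gateway+search: memory 8+2=10, value 44+21=65
- auth+search: memory 7+2=9, value 32+21=53
- auth+cache: memory 7+5=12, value 32+14=46
- gateway: memory 8, value 44
- logger+search: memory 6+2=8, value 20+21=41
Best: 65 rps.

65 rps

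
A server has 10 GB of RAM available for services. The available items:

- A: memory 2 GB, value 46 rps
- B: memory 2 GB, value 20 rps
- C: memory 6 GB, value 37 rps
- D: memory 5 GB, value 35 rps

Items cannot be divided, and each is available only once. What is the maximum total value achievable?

Check high-value combinations within 10 GB:
- A+B+C: memory 2+2+6=10, value 46+20+37=103
- A+B+D: memory 2+2+5=9, value 46+20+35=101
- A+C: memory 2+6=8, value 46+37=83
- A+D: memory 2+5=7, value 46+35=81
Best: 103 rps.

103 rps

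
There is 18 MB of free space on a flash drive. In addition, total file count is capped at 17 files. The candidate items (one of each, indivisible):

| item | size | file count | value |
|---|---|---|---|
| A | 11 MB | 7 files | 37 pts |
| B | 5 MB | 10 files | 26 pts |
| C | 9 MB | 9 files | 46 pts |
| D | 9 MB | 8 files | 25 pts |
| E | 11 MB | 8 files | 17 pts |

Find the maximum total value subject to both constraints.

71 pts

Feasible sets respecting both limits:
- C+D: size 18, file count 17, value 71
- A+B: size 16, file count 17, value 63
- C: size 9, file count 9, value 46
Best: 71 pts.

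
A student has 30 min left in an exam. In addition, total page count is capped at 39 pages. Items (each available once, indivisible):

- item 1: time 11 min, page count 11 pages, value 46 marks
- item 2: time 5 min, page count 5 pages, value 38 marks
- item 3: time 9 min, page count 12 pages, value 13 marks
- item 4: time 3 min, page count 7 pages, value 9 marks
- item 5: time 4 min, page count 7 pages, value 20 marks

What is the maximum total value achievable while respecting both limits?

117 marks

Feasible sets respecting both limits:
- item 1+item 2+item 3+item 5: time 29, page count 35, value 117
- item 1+item 2+item 4+item 5: time 23, page count 30, value 113
- item 1+item 2+item 3+item 4: time 28, page count 35, value 106
- item 1+item 2+item 5: time 20, page count 23, value 104
Best: 117 marks.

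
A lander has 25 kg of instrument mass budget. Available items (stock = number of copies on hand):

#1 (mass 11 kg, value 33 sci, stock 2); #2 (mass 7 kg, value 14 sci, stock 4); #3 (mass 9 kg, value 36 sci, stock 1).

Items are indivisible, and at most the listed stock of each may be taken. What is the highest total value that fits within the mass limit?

69 sci

Best selections within mass 25 and stock limits:
- 1×#1 + 1×#3: mass 20, value 69
- 2×#1: mass 22, value 66
Best: 69 sci.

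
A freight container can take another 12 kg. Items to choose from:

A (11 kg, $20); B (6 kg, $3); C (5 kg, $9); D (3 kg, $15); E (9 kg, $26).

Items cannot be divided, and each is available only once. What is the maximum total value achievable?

Check high-value combinations within 12 kg:
- D+E: weight 3+9=12, value 15+26=41
- E: weight 9, value 26
- C+D: weight 5+3=8, value 9+15=24
Best: $41.

$41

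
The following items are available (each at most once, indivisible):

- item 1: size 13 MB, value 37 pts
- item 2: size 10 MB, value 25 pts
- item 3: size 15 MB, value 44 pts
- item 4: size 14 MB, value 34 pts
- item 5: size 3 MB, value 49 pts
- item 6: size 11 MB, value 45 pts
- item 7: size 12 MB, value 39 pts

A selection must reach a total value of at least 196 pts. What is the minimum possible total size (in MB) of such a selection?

Subsets with value ≥ 196, sorted by total size:
- item 2+item 3+item 5+item 6+item 7: size 51, value 202
- item 1+item 2+item 3+item 5+item 6: size 52, value 200
- item 1+item 4+item 5+item 6+item 7: size 53, value 204
- item 2+item 3+item 4+item 5+item 6: size 53, value 197
Minimum size: 51 MB.

51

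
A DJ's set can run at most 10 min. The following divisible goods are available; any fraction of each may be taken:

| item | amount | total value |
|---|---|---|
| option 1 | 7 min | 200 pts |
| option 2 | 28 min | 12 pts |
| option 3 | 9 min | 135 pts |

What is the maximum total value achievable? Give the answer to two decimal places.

Take in order of value per unit:
- option 1 (200/7 per unit): all 7 → value 200, running total 200.00
- option 3 (135/9 per unit): 3 of 9 → value 3×135/9 = 45.0000, running total 245.00
Total 245.00.

245.00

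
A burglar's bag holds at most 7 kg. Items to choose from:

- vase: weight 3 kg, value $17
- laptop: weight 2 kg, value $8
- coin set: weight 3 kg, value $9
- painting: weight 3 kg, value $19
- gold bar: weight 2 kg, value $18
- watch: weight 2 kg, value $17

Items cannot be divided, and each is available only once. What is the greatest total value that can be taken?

$54

This is a 0/1 knapsack; check combinations near the capacity.
- painting+gold bar+watch: weight 3+2+2=7, value 19+18+17=54
- vase+gold bar+watch: weight 3+2+2=7, value 17+18+17=52
- laptop+painting+gold bar: weight 2+3+2=7, value 8+19+18=45
Best: $54.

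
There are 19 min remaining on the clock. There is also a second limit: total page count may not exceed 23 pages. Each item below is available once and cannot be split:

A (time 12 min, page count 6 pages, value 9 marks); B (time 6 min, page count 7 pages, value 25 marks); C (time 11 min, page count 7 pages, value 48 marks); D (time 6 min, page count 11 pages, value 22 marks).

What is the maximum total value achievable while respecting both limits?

73 marks

Feasible sets respecting both limits:
- B+C: time 17, page count 14, value 73
- C+D: time 17, page count 18, value 70
- C: time 11, page count 7, value 48
Best: 73 marks.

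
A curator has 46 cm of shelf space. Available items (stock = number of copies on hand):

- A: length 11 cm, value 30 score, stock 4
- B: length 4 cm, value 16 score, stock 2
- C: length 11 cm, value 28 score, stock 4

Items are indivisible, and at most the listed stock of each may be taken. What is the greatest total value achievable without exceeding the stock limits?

Best selections within length 46 and stock limits:
- 3×A + 2×B: length 41, value 122
- 2×A + 2×B + 1×C: length 41, value 120
- 4×A: length 44, value 120
- 1×A + 2×B + 2×C: length 41, value 118
Best: 122 score.

122 score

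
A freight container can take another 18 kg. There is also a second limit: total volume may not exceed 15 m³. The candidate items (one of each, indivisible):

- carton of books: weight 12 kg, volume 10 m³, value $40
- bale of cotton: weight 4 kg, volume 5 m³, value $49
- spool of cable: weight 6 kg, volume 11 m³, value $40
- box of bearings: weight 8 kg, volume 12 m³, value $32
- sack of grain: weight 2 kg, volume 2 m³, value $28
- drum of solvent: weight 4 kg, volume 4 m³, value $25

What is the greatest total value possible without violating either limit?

$102

Feasible sets respecting both limits:
- bale of cotton+sack of grain+drum of solvent: weight 10, volume 11, value 102
- carton of books+bale of cotton: weight 16, volume 15, value 89
- bale of cotton+sack of grain: weight 6, volume 7, value 77
Best: $102.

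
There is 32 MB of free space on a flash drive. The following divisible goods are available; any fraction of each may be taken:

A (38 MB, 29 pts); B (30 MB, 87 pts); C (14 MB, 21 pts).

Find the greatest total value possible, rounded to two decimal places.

90.00

Take in order of value per unit:
- B (87/30 per unit): all 30 → value 87, running total 87.00
- C (21/14 per unit): 2 of 14 → value 2×21/14 = 3.0000, running total 90.00
Total 90.00.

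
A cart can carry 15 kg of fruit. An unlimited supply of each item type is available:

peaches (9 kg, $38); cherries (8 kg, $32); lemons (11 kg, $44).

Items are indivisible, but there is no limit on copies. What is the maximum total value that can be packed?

Best value-per-unit is peaches at 38/9; filling with it alone gives 1×38 = 38.
Optimal mix: 1×lemons → weight 11, value 44.

$44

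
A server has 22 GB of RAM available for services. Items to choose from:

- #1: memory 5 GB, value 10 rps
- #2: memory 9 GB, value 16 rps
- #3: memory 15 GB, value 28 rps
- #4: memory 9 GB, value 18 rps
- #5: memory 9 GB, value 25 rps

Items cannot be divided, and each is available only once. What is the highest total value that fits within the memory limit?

Check high-value combinations within 22 GB:
- #4+#5: memory 9+9=18, value 18+25=43
- #2+#5: memory 9+9=18, value 16+25=41
- #1+#3: memory 5+15=20, value 10+28=38
- #1+#5: memory 5+9=14, value 10+25=35
Best: 43 rps.

43 rps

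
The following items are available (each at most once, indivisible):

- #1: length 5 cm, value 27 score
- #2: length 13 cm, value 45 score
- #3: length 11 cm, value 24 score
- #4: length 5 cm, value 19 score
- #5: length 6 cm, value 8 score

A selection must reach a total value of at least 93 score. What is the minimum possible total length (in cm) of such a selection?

Subsets with value ≥ 93, sorted by total length:
- #1+#2+#4+#5: length 29, value 99
- #1+#2+#3: length 29, value 96
- #1+#2+#3+#4: length 34, value 115
Minimum length: 29 cm.

29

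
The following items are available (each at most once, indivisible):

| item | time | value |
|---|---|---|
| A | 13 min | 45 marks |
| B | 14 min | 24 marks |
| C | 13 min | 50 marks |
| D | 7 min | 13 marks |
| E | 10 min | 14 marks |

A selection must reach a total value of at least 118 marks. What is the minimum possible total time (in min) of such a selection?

Subsets with value ≥ 118, sorted by total time:
- A+B+C: time 40, value 119
- A+C+D+E: time 43, value 122
- A+B+C+D: time 47, value 132
- A+B+C+E: time 50, value 133
Minimum time: 40 min.

40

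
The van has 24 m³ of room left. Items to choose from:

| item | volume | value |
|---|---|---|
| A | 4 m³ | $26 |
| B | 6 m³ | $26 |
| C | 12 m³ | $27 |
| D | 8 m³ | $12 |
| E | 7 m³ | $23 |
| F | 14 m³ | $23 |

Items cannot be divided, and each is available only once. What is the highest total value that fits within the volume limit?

$79

Check high-value combinations within 24 m³:
- A+B+C: volume 4+6+12=22, value 26+26+27=79
- A+C+E: volume 4+12+7=23, value 26+27+23=76
- A+B+E: volume 4+6+7=17, value 26+26+23=75
- A+B+F: volume 4+6+14=24, value 26+26+23=75
Best: $79.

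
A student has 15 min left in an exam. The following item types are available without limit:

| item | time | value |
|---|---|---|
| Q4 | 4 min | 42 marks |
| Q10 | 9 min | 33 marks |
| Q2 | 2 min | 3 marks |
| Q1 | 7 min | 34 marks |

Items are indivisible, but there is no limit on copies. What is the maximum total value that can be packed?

Best value-per-unit is Q4 at 42/4; filling with it alone gives 3×42 = 126.
Optimal mix: 3×Q4 + 1×Q2 → time 14, value 129.

129 marks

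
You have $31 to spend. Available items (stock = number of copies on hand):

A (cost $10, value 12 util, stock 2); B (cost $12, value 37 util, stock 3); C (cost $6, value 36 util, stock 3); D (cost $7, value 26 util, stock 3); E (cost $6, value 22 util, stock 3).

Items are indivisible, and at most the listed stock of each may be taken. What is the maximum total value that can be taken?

Best selections within cost 31 and stock limits:
- 3×C + 1×D + 1×E: cost 31, value 156
- 3×C + 2×E: cost 30, value 152
Best: 156 util.

156 util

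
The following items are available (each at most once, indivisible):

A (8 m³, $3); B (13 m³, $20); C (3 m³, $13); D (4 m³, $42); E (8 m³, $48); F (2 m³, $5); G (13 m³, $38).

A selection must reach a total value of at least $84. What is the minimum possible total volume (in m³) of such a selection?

12

Subsets with value ≥ 84, sorted by total volume:
- D+E: volume 12, value 90
- D+E+F: volume 14, value 95
- C+D+E: volume 15, value 103
- C+D+E+F: volume 17, value 108
Minimum volume: 12 m³.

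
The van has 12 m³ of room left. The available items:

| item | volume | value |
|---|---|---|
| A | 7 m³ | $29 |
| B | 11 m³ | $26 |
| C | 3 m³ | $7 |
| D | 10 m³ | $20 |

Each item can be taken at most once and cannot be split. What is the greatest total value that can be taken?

$36

Check high-value combinations within 12 m³:
- A+C: volume 7+3=10, value 29+7=36
- A: volume 7, value 29
- B: volume 11, value 26
- D: volume 10, value 20
- C: volume 3, value 7
Best: $36.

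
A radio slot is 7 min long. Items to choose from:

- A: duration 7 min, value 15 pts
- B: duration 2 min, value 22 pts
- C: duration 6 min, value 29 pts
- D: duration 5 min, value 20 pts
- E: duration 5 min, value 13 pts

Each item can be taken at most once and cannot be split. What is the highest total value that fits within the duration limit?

42 pts

Check high-value combinations within 7 min:
- B+D: duration 2+5=7, value 22+20=42
- B+E: duration 2+5=7, value 22+13=35
- C: duration 6, value 29
Best: 42 pts.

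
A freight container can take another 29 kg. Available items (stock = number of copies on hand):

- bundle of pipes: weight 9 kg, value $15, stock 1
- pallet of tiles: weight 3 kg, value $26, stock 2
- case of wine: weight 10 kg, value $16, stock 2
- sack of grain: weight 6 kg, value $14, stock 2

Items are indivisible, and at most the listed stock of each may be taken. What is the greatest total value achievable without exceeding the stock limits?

$96

Best selections within weight 29 and stock limits:
- 2×pallet of tiles + 1×case of wine + 2×sack of grain: weight 28, value 96
- 1×bundle of pipes + 2×pallet of tiles + 2×sack of grain: weight 27, value 95
- 2×pallet of tiles + 2×case of wine: weight 26, value 84
Best: $96.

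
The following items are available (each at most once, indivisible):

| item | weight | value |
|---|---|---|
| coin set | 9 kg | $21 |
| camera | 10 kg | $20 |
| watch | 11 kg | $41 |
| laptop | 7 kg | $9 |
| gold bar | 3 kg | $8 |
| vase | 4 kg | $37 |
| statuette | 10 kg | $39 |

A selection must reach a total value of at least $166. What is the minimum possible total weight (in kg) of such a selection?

Subsets with value ≥ 166, sorted by total weight:
- coin set+camera+watch+gold bar+vase+statuette: weight 47, value 166
- coin set+camera+watch+laptop+vase+statuette: weight 51, value 167
Minimum weight: 47 kg.

47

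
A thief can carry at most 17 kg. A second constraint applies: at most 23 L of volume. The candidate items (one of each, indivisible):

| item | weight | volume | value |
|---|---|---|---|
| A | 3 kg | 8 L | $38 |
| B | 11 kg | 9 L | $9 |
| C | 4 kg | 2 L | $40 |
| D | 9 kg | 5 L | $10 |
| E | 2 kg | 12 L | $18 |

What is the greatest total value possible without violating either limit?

Feasible sets respecting both limits:
- A+C+E: weight 9, volume 22, value 96
- A+C+D: weight 16, volume 15, value 88
- A+C: weight 7, volume 10, value 78
Best: $96.

$96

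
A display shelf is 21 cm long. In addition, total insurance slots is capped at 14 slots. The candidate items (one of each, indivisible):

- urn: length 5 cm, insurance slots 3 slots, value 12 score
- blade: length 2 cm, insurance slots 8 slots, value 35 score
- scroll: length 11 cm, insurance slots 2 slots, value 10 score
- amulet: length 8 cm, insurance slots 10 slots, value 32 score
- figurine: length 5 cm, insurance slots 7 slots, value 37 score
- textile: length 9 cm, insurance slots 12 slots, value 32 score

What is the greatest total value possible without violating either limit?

59 score

Feasible sets respecting both limits:
- urn+scroll+figurine: length 21, insurance slots 12, value 59
- urn+blade+scroll: length 18, insurance slots 13, value 57
- urn+figurine: length 10, insurance slots 10, value 49
- urn+blade: length 7, insurance slots 11, value 47
Best: 59 score.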